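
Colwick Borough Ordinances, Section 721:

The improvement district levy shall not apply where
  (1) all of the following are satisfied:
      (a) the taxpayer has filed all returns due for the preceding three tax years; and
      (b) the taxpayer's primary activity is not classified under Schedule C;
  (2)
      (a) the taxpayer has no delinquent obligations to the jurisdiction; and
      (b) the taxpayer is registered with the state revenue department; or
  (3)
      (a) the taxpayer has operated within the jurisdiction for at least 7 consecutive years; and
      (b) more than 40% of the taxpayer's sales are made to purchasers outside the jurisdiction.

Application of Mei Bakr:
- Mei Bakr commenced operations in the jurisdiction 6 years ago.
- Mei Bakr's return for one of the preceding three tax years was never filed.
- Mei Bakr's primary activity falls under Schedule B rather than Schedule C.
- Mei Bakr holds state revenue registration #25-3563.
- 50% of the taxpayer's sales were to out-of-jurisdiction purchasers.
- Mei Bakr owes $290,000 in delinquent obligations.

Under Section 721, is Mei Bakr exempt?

No — not exempt.

(a) returns current — not satisfied.
(b) not (Schedule C activity) — met.
(1) = F AND T = false.
(a) no delinquency — not met.
(b) state-registered — holds.
(2): F AND T → false.
(a) ≥ 7 yrs in jurisdiction — not met.
(b) >40% out-of-jur. sales — satisfied.
(3): F AND T → false.
Overall: F OR F OR F → false.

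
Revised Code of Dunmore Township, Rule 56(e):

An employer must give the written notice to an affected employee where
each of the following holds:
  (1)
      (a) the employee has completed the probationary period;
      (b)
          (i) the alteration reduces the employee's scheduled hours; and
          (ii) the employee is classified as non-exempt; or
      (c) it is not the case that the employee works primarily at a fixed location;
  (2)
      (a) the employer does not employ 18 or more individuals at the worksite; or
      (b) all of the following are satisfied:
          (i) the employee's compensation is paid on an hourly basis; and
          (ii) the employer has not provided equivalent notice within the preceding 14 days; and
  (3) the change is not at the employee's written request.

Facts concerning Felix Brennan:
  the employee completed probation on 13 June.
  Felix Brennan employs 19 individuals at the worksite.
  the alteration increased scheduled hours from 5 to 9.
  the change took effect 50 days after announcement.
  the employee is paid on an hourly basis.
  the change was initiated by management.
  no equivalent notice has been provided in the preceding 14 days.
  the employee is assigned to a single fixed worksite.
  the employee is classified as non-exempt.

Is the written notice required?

Yes — required.

(a) past probation — satisfied.
(i) hours reduced — fails.
(ii) non-exempt — holds.
(b): F AND T → false.
(c) not (fixed location) — not met.
So (1) is satisfied (T OR F OR F).
(a) not (≥ 18 at site) — not satisfied.
(i) hourly-paid — met.
(ii) no recent notice — satisfied.
So (b) is satisfied (T AND T).
(2): F OR T → true.
(3) not employee-requested — satisfied.
So Overall is satisfied (T AND T AND T).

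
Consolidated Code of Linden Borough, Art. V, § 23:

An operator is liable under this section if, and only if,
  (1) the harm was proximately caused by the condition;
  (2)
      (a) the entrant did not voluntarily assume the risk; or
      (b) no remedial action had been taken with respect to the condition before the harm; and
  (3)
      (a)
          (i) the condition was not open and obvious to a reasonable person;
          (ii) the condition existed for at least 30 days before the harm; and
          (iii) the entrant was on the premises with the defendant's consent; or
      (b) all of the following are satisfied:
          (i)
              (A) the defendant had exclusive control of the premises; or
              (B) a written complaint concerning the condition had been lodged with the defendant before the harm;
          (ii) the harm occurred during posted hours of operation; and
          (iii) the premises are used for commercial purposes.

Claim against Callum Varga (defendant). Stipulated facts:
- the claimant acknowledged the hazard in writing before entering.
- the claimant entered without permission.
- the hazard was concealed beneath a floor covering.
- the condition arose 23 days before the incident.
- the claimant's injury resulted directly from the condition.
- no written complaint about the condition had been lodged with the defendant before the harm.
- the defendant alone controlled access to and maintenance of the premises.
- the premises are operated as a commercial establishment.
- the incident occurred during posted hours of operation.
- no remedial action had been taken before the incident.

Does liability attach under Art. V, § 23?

Yes — liable.

(1) proximate cause — satisfied.
(a) no assumed risk — not met.
(b) no remedial action — holds.
So (2) is satisfied (F OR T).
(i) not open/obvious — satisfied.
(ii) condition ≥30 days old — fails.
(iii) consent to enter — fails.
(a): T AND F AND F → false.
(A) exclusive control — met.
(B) complaint lodged — fails.
(i): T OR F → true.
(ii) during posted hours — satisfied.
(iii) commercial use — met.
(b): T AND T AND T → true.
(3) = F OR T = true.
Overall = T AND T AND T = true.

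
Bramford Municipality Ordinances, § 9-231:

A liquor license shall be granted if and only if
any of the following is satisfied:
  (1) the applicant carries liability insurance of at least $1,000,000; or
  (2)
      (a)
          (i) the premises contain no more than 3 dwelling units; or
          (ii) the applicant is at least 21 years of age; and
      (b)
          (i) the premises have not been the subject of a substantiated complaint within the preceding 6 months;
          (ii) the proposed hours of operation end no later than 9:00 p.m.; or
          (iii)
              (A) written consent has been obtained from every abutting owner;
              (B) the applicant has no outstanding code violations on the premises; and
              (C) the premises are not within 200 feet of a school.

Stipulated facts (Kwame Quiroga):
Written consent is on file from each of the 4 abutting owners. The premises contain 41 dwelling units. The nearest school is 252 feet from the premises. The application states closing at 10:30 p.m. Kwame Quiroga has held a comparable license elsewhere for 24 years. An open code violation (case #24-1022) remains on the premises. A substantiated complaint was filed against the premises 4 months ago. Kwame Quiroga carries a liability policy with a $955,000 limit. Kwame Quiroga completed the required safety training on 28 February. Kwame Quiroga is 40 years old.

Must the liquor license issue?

No — denied.

(1) insurance ≥ $1,000,000 — not met.
(i) ≤ 3 units — not satisfied.
(ii) age ≥ 21 — holds.
(a) = F OR T = true.
(i) no complaint in 6 mo. — not satisfied.
(ii) closes by 9 p.m. — fails.
(A) all abutters consent — met.
(B) no code violations — not satisfied.
(C) ≥200 ft from school — satisfied.
So (iii) is not satisfied (T AND F AND T).
(b): F OR F OR F → false.
So (2) is not satisfied (T AND F).
Overall: F OR F → false.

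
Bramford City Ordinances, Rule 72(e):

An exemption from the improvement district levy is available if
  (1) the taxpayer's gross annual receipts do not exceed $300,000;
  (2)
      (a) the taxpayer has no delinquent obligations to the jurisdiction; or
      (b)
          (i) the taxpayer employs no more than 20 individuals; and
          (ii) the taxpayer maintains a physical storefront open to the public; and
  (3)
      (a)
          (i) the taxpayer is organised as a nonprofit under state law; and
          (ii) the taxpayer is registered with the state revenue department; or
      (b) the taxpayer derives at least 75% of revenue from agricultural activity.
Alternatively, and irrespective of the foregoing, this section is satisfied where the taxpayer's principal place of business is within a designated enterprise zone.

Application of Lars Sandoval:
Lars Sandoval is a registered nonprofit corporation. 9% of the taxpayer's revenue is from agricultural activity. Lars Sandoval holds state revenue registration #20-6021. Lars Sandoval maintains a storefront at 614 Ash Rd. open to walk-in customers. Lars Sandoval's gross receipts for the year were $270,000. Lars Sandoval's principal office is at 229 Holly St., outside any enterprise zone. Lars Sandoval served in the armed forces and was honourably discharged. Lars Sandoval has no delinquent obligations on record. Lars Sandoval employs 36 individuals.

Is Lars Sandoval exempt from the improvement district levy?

(1) receipts ≤ $300,000 — satisfied.
(a) no delinquency — satisfied.
(i) ≤ 20 employees — fails.
(ii) has storefront — holds.
So (b) is not satisfied (F AND T).
So (2) is satisfied (T OR F).
(i) nonprofit — met.
(ii) state-registered — holds.
(a) = T AND T = true.
(b) ≥75% agricultural — not met.
(3) = T OR F = true.
Overall = T AND T AND T = true.
Exception (in enterprise zone) — not satisfied.
Result: main true OR exception false → true.

Yes — exempt.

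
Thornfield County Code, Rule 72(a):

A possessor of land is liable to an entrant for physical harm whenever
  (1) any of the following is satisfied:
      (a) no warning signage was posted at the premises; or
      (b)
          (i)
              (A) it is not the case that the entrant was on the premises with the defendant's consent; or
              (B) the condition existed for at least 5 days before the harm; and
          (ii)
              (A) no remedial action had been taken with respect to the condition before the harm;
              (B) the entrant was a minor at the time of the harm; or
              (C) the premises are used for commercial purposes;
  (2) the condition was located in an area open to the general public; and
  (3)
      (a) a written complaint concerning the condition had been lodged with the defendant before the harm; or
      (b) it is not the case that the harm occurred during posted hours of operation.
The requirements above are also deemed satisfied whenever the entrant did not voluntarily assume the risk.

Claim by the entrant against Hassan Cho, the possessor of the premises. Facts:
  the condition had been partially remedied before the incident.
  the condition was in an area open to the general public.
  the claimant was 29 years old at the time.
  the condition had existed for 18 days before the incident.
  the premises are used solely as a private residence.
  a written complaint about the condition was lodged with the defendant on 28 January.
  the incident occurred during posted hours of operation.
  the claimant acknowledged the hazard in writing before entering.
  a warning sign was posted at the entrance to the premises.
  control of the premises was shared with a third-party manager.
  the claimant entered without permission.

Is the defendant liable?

No — not liable.

(a) no signage posted — not satisfied.
(A) not (consent to enter) — met.
(B) condition ≥5 days old — holds.
So (i) is satisfied (T OR T).
(A) no remedial action — fails.
(B) entrant a minor — not satisfied.
(C) commercial use — not met.
(ii): F OR F OR F → false.
So (b) is not satisfied (T AND F).
So (1) is not satisfied (F OR F).
(2) public area — met.
(a) complaint lodged — satisfied.
(b) not (during posted hours) — not met.
(3): T OR F → true.
Overall: F AND T AND T → false.
Exception (no assumed risk) — not satisfied.
Result: main false OR exception false → false.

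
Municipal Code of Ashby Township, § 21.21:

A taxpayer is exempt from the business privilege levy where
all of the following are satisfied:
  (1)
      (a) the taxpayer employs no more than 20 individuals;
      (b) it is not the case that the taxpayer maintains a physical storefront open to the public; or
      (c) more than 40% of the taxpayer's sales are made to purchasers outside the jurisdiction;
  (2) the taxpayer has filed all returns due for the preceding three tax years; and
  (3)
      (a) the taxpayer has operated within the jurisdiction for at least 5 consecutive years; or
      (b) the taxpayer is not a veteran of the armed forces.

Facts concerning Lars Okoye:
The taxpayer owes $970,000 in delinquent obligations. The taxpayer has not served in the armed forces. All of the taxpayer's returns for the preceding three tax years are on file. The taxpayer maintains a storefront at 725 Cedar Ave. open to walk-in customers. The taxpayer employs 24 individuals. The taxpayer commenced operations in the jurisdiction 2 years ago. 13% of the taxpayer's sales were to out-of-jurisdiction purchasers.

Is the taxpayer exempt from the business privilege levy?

No — not exempt.

(a) ≤ 20 employees — not met.
(b) not (has storefront) — fails.
(c) >40% out-of-jur. sales — not met.
(1) = F OR F OR F = false.
(2) returns current — met.
(a) ≥ 5 yrs in jurisdiction — not satisfied.
(b) not (veteran) — satisfied.
So (3) is satisfied (F OR T).
So Overall is not satisfied (F AND T AND T).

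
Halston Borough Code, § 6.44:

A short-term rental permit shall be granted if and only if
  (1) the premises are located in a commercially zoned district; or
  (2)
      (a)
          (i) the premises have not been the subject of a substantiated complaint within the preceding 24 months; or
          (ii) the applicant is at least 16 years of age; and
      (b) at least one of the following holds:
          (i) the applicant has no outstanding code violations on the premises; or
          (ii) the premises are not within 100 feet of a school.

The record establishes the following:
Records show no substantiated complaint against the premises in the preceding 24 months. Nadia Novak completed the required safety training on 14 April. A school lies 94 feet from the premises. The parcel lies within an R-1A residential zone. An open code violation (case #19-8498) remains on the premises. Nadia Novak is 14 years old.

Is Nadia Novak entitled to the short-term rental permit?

(1) commercially zoned — not satisfied.
(i) no complaint in 24 mo. — satisfied.
(ii) age ≥ 16 — not met.
(a) = T OR F = true.
(i) no code violations — not met.
(ii) ≥100 ft from school — not satisfied.
(b) = F OR F = false.
(2) = T AND F = false.
Overall = F OR F = false.

No — denied.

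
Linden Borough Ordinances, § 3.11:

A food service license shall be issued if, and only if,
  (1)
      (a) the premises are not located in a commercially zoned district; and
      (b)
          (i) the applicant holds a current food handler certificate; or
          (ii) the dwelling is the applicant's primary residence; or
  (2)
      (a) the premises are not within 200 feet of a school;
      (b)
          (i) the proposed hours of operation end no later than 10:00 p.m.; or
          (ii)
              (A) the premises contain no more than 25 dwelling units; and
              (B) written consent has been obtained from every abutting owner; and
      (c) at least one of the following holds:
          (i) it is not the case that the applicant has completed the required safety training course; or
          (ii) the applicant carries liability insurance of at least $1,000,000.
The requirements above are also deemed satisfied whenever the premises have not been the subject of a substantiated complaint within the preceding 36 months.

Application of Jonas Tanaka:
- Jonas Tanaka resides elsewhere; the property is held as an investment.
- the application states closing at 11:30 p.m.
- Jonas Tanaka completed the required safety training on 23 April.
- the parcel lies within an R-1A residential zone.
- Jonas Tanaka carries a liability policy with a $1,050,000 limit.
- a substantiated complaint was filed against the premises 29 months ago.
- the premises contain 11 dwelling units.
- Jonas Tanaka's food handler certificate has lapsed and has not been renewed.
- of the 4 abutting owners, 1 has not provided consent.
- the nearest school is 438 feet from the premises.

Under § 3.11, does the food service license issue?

No — denied.

(a) not (commercially zoned) — satisfied.
(i) food handler cert. — not satisfied.
(ii) primary residence — fails.
(b) = F OR F = false.
(1) = T AND F = false.
(a) ≥200 ft from school — satisfied.
(i) closes by 10 p.m. — fails.
(A) ≤ 25 units — met.
(B) all abutters consent — not satisfied.
(ii): T AND F → false.
(b): F OR F → false.
(i) not (safety training) — not satisfied.
(ii) insurance ≥ $1,000,000 — holds.
(c): F OR T → true.
(2): T AND F AND T → false.
Overall: F OR F → false.
Exception (no complaint in 36 mo.) — not satisfied.
Result: main false OR exception false → false.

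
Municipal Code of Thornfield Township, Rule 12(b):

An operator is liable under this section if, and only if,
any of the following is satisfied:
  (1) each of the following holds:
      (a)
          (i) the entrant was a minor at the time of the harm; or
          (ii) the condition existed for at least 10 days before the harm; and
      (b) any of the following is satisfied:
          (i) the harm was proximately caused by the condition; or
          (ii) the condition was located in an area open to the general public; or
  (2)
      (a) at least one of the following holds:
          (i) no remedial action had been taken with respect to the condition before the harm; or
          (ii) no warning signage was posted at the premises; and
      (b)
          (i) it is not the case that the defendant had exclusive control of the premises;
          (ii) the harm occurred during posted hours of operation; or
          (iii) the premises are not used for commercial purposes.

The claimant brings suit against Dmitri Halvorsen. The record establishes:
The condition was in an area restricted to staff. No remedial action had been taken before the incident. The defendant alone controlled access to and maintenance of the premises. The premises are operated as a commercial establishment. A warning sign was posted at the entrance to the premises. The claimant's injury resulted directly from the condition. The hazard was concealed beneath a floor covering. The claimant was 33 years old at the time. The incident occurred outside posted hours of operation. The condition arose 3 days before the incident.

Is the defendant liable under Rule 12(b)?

(i) entrant a minor — fails.
(ii) condition ≥10 days old — not met.
(a) = F OR F = false.
(i) proximate cause — holds.
(ii) public area — fails.
(b): T OR F → true.
(1) = F AND T = false.
(i) no remedial action — met.
(ii) no signage posted — not met.
(a): T OR F → true.
(i) not (exclusive control) — not satisfied.
(ii) during posted hours — not satisfied.
(iii) not (commercial use) — not met.
(b): F OR F OR F → false.
(2): T AND F → false.
Overall = F OR F = false.

No — not liable.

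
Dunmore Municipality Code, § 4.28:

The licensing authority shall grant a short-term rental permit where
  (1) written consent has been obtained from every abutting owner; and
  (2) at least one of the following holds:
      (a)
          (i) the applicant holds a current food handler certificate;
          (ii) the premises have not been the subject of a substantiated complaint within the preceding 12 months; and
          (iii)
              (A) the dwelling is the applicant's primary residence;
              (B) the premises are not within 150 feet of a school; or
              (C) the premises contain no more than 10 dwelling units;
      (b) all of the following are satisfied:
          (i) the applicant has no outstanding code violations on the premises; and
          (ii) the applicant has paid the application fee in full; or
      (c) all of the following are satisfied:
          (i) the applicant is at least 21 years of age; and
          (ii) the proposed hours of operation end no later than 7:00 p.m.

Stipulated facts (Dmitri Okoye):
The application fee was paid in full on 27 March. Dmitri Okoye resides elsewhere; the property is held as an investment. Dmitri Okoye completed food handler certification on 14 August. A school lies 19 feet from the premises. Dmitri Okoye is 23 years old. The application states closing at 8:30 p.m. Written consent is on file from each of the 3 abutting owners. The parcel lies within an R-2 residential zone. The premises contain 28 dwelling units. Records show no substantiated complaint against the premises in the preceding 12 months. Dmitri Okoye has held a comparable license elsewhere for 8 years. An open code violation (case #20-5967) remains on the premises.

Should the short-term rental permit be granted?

(1) all abutters consent — met.
(i) food handler cert. — holds.
(ii) no complaint in 12 mo. — holds.
(A) primary residence — not met.
(B) ≥150 ft from school — fails.
(C) ≤ 10 units — fails.
(iii) = F OR F OR F = false.
(a): T AND T AND F → false.
(i) no code violations — not satisfied.
(ii) fee paid — met.
(b) = F AND T = false.
(i) age ≥ 21 — met.
(ii) closes by 7 p.m. — fails.
(c): T AND F → false.
So (2) is not satisfied (F OR F OR F).
So Overall is not satisfied (T AND F).

No — denied.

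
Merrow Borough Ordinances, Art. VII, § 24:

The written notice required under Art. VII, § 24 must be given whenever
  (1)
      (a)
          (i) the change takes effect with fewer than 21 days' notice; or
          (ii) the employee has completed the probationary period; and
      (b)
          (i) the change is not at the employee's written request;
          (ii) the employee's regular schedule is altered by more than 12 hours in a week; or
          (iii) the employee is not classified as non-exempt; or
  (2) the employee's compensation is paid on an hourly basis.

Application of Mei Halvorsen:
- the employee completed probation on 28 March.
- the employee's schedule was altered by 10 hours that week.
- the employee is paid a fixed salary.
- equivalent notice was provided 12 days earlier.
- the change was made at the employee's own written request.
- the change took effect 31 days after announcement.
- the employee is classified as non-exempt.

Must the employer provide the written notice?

(i) < 21 days' notice — fails.
(ii) past probation — satisfied.
(a): F OR T → true.
(i) not employee-requested — not satisfied.
(ii) schedule shift > 12h — fails.
(iii) not (non-exempt) — not met.
(b) = F OR F OR F = false.
(1): T AND F → false.
(2) hourly-paid — fails.
So Overall is not satisfied (F OR F).

No — not required.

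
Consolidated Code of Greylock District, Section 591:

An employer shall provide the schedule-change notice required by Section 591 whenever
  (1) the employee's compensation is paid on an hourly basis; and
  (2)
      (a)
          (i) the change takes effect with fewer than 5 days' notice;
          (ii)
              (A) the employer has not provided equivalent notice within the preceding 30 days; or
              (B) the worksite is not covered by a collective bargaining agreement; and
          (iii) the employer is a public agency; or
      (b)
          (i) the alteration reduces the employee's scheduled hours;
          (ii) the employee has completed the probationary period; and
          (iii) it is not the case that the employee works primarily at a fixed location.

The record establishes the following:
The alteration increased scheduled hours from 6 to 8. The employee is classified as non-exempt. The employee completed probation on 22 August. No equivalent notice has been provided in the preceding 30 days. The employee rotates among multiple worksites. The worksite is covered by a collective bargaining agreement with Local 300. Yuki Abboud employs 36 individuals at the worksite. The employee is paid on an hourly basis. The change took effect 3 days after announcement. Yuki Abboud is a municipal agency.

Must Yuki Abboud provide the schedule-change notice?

(1) hourly-paid — satisfied.
(i) < 5 days' notice — satisfied.
(A) no recent notice — satisfied.
(B) no CBA — fails.
(ii): T OR F → true.
(iii) public agency — satisfied.
(a): T AND T AND T → true.
(i) hours reduced — fails.
(ii) past probation — satisfied.
(iii) not (fixed location) — satisfied.
(b) = F AND T AND T = false.
So (2) is satisfied (T OR F).
Overall: T AND T → true.

Yes — required.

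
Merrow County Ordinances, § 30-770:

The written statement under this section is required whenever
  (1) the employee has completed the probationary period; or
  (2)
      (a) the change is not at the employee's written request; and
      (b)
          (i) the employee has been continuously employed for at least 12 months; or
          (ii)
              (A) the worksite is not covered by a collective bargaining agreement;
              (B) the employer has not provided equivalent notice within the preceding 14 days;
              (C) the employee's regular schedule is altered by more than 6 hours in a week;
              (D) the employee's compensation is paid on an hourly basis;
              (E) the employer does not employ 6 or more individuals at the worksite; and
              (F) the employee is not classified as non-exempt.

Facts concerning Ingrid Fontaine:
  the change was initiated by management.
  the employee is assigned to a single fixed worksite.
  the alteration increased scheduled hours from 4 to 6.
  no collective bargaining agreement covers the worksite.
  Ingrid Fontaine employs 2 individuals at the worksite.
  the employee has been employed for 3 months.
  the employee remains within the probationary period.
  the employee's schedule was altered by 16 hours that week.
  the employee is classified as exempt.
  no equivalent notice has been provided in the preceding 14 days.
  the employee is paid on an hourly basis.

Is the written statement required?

(1) past probation — not satisfied.
(a) not employee-requested — met.
(i) tenure ≥ 12 mo. — not met.
(A) no CBA — satisfied.
(B) no recent notice — met.
(C) schedule shift > 6h — satisfied.
(D) hourly-paid — holds.
(E) not (≥ 6 at site) — holds.
(F) not (non-exempt) — met.
So (ii) is satisfied (T AND T AND T AND T AND T AND T).
So (b) is satisfied (F OR T).
(2): T AND T → true.
Overall: F OR T → true.

Yes — required.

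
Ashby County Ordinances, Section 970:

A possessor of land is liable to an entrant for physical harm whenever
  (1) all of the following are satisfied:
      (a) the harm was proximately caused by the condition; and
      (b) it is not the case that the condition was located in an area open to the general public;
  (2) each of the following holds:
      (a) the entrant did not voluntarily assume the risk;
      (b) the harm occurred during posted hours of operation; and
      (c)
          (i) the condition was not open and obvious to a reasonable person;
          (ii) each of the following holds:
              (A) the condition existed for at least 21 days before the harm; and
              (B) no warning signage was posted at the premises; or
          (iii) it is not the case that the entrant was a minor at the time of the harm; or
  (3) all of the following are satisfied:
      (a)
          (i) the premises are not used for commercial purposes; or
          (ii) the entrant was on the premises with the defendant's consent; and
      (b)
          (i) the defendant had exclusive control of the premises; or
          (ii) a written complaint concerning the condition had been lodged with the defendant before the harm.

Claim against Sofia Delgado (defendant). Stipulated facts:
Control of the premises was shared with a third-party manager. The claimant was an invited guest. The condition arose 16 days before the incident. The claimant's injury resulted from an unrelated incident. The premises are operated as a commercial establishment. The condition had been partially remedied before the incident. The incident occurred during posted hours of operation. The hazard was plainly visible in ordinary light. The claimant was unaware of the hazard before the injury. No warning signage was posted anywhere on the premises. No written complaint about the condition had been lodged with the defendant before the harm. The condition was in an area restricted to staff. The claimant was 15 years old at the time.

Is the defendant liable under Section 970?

(a) proximate cause — fails.
(b) not (public area) — met.
(1): F AND T → false.
(a) no assumed risk — satisfied.
(b) during posted hours — met.
(i) not open/obvious — not met.
(A) condition ≥21 days old — not satisfied.
(B) no signage posted — met.
(ii): F AND T → false.
(iii) not (entrant a minor) — not satisfied.
So (c) is not satisfied (F OR F OR F).
(2): T AND T AND F → false.
(i) not (commercial use) — fails.
(ii) consent to enter — holds.
So (a) is satisfied (F OR T).
(i) exclusive control — fails.
(ii) complaint lodged — not satisfied.
So (b) is not satisfied (F OR F).
(3) = T AND F = false.
Overall = F OR F OR F = false.

No — not liable.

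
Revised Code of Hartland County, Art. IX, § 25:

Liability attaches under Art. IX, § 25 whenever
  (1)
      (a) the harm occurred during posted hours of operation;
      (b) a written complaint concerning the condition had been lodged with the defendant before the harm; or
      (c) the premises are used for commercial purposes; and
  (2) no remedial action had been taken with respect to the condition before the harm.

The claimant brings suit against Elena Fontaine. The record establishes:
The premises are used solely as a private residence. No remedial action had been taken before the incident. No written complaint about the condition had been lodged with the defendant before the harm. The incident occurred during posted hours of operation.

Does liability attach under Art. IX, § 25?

Yes — liable.

(a) during posted hours — holds.
(b) complaint lodged — not met.
(c) commercial use — fails.
So (1) is satisfied (T OR F OR F).
(2) no remedial action — holds.
So Overall is satisfied (T AND T).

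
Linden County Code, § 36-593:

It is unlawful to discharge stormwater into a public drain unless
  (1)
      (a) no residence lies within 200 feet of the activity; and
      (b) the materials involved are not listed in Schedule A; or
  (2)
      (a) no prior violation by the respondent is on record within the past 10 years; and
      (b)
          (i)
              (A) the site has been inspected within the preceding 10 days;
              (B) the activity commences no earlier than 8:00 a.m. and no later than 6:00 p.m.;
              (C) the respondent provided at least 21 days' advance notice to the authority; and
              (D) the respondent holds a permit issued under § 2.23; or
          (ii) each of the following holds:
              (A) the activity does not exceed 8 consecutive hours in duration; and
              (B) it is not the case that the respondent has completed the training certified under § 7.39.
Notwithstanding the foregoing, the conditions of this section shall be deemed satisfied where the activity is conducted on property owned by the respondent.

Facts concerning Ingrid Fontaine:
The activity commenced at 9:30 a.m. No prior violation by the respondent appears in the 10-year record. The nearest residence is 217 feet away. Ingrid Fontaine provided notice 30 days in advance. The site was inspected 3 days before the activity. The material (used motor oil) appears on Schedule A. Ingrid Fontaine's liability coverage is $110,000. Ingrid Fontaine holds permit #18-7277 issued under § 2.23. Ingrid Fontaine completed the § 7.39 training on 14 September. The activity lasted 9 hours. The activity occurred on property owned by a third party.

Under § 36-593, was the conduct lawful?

(a) no residence in 200 ft — met.
(b) not (Schedule A material) — fails.
(1) = T AND F = false.
(a) no prior violation — holds.
(A) site inspected — satisfied.
(B) start within hours — holds.
(C) ≥21 days' notice — satisfied.
(D) holds permit — holds.
(i): T AND T AND T AND T → true.
(A) ≤ 8 hrs duration — not satisfied.
(B) not (training certified) — not satisfied.
So (ii) is not satisfied (F AND F).
(b) = T OR F = true.
(2): T AND T → true.
Overall = F OR T = true.
Exception (own property) — not satisfied.
Result: main true OR exception false → true.

Yes — lawful.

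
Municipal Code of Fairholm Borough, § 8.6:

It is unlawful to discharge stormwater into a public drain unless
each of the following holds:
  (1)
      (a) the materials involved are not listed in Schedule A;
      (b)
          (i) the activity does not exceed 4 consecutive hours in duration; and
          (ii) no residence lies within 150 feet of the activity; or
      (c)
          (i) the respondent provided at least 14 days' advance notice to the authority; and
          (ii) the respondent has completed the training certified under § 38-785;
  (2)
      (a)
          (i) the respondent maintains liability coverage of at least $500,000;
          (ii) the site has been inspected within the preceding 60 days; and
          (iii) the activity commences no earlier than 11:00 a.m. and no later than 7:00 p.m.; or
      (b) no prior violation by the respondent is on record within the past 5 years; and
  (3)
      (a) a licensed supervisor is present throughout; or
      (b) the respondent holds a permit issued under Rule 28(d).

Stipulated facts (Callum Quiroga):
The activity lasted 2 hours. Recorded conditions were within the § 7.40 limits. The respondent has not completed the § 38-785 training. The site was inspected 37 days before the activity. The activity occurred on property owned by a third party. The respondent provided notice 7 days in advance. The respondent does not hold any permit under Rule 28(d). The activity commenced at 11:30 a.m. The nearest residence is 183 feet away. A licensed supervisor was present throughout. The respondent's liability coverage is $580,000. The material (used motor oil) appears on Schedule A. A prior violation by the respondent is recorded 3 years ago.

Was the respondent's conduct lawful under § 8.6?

(a) not (Schedule A material) — not satisfied.
(i) ≤ 4 hrs duration — holds.
(ii) no residence in 150 ft — met.
(b): T AND T → true.
(i) ≥14 days' notice — fails.
(ii) training certified — fails.
(c): F AND F → false.
So (1) is satisfied (F OR T OR F).
(i) coverage ≥ $500,000 — satisfied.
(ii) site inspected — holds.
(iii) start within hours — met.
So (a) is satisfied (T AND T AND T).
(b) no prior violation — not met.
(2) = T OR F = true.
(a) supervisor present — holds.
(b) holds permit — not satisfied.
(3) = T OR F = true.
So Overall is satisfied (T AND T AND T).

Yes — lawful.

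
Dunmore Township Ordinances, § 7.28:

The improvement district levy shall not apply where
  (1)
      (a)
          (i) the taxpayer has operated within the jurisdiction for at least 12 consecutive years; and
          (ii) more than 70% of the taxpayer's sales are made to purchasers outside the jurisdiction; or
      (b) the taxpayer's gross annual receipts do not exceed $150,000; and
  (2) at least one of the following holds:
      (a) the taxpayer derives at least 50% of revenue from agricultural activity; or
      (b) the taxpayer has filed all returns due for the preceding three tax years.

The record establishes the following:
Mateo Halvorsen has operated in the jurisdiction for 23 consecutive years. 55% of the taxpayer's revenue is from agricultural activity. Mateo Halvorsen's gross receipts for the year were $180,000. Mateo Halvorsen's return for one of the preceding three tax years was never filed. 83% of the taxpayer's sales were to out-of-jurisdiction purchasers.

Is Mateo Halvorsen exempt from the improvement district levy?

Yes — exempt.

(i) ≥ 12 yrs in jurisdiction — met.
(ii) >70% out-of-jur. sales — satisfied.
So (a) is satisfied (T AND T).
(b) receipts ≤ $150,000 — fails.
(1): T OR F → true.
(a) ≥50% agricultural — holds.
(b) returns current — not met.
(2) = T OR F = true.
Overall: T AND T → true.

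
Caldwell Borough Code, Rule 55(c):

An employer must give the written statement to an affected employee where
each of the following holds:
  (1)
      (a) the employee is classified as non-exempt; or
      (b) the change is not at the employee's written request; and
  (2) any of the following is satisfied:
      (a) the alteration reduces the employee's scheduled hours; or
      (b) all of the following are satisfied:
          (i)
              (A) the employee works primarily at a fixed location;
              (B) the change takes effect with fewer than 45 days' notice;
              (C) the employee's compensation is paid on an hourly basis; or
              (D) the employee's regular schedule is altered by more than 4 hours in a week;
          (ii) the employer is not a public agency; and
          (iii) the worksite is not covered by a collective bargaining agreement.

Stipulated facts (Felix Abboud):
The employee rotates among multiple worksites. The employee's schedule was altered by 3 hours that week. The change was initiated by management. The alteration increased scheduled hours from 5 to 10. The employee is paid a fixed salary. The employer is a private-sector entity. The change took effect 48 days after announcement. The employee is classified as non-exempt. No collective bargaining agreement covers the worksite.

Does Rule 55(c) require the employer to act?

(a) non-exempt — holds.
(b) not employee-requested — holds.
(1) = T OR T = true.
(a) hours reduced — fails.
(A) fixed location — not met.
(B) < 45 days' notice — fails.
(C) hourly-paid — not met.
(D) schedule shift > 4h — fails.
(i) = F OR F OR F OR F = false.
(ii) not (public agency) — satisfied.
(iii) no CBA — satisfied.
(b) = F AND T AND T = false.
(2): F OR F → false.
So Overall is not satisfied (T AND F).

No — not required.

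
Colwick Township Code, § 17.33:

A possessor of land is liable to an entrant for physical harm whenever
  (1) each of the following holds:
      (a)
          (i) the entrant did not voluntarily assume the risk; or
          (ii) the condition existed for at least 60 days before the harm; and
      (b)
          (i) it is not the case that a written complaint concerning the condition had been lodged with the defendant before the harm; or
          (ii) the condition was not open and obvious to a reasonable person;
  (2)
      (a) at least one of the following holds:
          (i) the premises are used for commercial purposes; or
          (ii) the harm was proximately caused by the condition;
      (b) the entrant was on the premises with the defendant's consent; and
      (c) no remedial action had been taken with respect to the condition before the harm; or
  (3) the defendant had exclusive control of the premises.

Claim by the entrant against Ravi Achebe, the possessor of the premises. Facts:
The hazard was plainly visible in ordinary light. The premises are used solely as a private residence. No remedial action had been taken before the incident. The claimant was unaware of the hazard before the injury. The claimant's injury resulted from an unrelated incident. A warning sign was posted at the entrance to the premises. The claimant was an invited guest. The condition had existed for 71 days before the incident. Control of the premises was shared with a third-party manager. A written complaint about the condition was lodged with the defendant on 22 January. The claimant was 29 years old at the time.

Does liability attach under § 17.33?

No — not liable.

(i) no assumed risk — met.
(ii) condition ≥60 days old — met.
(a) = T OR T = true.
(i) not (complaint lodged) — fails.
(ii) not open/obvious — not met.
(b) = F OR F = false.
(1): T AND F → false.
(i) commercial use — fails.
(ii) proximate cause — not satisfied.
(a): F OR F → false.
(b) consent to enter — holds.
(c) no remedial action — satisfied.
(2): F AND T AND T → false.
(3) exclusive control — not satisfied.
So Overall is not satisfied (F OR F OR F).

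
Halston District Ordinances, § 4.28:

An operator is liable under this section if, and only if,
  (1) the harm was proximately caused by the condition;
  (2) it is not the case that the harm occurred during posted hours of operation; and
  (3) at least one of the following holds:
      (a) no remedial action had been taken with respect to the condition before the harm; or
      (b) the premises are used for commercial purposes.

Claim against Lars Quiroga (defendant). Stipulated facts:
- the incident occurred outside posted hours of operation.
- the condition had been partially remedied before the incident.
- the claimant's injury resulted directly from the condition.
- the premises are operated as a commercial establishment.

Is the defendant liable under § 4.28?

Yes — liable.

(1) proximate cause — satisfied.
(2) not (during posted hours) — holds.
(a) no remedial action — fails.
(b) commercial use — satisfied.
So (3) is satisfied (F OR T).
So Overall is satisfied (T AND T AND T).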